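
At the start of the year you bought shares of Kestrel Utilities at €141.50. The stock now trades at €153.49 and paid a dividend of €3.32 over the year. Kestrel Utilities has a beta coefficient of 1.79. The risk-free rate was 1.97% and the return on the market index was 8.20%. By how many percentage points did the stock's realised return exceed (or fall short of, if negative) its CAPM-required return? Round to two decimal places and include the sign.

-2.30%

Realised HPR = (P1 + D1 − P0) / P0 = (153.49 + 3.32 − 141.50) / 141.50 = 15.31 / 141.50 = 10.8198%
MRP = 8.20% − 1.97% = 6.23%
CAPM required = R_f + β·MRP = 1.97% + 1.79 × 6.23% = 13.1217%
α = realised − required = 10.8198% − 13.1217% = -2.30%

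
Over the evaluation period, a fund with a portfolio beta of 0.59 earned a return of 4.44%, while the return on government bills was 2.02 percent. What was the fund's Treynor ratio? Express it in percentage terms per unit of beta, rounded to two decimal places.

Treynor = (R_P − R_f) / β_P = (4.44% − 2.02%) / 0.5900 = 2.42% / 0.5900 = 4.10%

4.10%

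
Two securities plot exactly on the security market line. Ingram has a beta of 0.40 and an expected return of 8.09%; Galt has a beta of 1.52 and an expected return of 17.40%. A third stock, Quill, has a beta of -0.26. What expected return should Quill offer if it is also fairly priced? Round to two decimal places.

2.60%

MRP (SML slope) = (17.40% − 8.09%) / (1.52 − 0.40) = 9.31% / 1.12 = 8.3125%
R_f (intercept) = 8.09% − 0.40 × 8.3125% = 4.7650%
E(R_Quill) = R_f + β × MRP = 4.7650% + -0.26 × 8.3125% = 2.60%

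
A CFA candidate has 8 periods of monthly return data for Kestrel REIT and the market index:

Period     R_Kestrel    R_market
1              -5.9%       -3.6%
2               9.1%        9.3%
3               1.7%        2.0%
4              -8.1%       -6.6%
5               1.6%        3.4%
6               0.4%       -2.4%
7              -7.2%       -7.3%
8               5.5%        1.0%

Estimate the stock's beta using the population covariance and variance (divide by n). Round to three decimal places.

Mean R_i = (-5.9 + 9.1 + 1.7 − 8.1 + 1.6 + 0.4 − 7.2 + 5.5) / 8 = -0.3625%
Mean R_m = (-3.6 + 9.3 + 2.0 − 6.6 + 3.4 − 2.4 − 7.3 + 1.0) / 8 = -0.5250%
Σ(R_i − R̄_i)(R_m − R̄_m) = 223.7475  ⇒  Cov = 223.7475 / 8 = 27.9684
Σ(R_m − R̄_m)² = 216.4150  ⇒  Var(R_m) = 216.4150 / 8 = 27.0519
β = Cov / Var(R_m) = 27.9684 / 27.0519 = 1.0339

1.034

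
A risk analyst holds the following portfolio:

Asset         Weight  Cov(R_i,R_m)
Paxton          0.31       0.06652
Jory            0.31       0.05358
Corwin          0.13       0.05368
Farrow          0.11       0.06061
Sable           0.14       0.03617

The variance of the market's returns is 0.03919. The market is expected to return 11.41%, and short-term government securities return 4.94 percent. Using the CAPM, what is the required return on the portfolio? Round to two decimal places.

14.18%

β_Paxton = 0.06652 / 0.03919 = 1.6974
β_Jory = 0.05358 / 0.03919 = 1.3672
β_Corwin = 0.05368 / 0.03919 = 1.3697
β_Farrow = 0.06061 / 0.03919 = 1.5466
β_Sable = 0.03617 / 0.03919 = 0.9229
β_P = Σ w_i β_i = 0.31×1.6974 + 0.31×1.3672 + 0.13×1.3697 + 0.11×1.5466 + 0.14×0.9229 = 1.4274
MRP = 11.41% − 4.94% = 6.47%
E(R_P) = R_f + β_P × MRP = 4.94% + 1.4274 × 6.47% = 14.18%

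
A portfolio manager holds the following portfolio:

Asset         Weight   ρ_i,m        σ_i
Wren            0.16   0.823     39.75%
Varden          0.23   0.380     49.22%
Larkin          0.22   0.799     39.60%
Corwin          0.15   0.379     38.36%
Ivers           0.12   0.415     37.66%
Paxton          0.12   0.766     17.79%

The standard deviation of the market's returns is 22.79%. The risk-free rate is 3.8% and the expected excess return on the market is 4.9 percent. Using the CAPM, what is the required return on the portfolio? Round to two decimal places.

8.57%

β_Wren = 0.823 × 39.75% / 22.79% = 1.4355
β_Varden = 0.380 × 49.22% / 22.79% = 0.8207
β_Larkin = 0.799 × 39.60% / 22.79% = 1.3883
β_Corwin = 0.379 × 38.36% / 22.79% = 0.6379
β_Ivers = 0.415 × 37.66% / 22.79% = 0.6858
β_Paxton = 0.766 × 17.79% / 22.79% = 0.5979
β_P = Σ w_i β_i = 0.16×1.4355 + 0.23×0.8207 + 0.22×1.3883 + 0.15×0.6379 + 0.12×0.6858 + 0.12×0.5979 = 0.9736
E(R_P) = R_f + β_P × MRP = 3.8% + 0.9736 × 4.9% = 8.57%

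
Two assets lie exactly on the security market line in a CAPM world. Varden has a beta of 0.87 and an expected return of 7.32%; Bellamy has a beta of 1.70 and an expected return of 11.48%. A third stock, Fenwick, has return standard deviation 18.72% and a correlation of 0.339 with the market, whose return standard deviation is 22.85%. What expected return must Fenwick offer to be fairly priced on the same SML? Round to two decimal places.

MRP = (11.48% − 7.32%) / (1.70 − 0.87) = 5.0120%
R_f = 7.32% − 0.87 × 5.0120% = 2.9596%
β_Fenwick = ρ·σ_i/σ_m = 0.339 × 18.72 / 22.85 = 0.2777
E(R_Fenwick) = R_f + β × MRP = 2.9596% + 0.2777 × 5.0120% = 4.35%

4.35%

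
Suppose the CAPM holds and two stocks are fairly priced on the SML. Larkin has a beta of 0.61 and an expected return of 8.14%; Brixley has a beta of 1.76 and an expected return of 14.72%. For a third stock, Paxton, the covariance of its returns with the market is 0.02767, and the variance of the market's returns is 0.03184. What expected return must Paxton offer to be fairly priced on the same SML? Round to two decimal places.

9.62%

MRP = (14.72% − 8.14%) / (1.76 − 0.61) = 5.7217%
R_f = 8.14% − 0.61 × 5.7217% = 4.6498%
β_Paxton = Cov / Var(R_m) = 0.02767 / 0.03184 = 0.8690
E(R_Paxton) = R_f + β × MRP = 4.6498% + 0.8690 × 5.7217% = 9.62%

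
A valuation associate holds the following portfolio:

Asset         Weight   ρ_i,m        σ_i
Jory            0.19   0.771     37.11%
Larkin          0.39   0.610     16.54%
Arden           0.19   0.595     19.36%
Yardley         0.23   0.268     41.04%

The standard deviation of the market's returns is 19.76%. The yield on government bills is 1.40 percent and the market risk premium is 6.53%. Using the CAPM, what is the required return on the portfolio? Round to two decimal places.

6.06%

β_Jory = 0.771 × 37.11% / 19.76% = 1.4480
β_Larkin = 0.610 × 16.54% / 19.76% = 0.5106
β_Arden = 0.595 × 19.36% / 19.76% = 0.5830
β_Yardley = 0.268 × 41.04% / 19.76% = 0.5566
β_P = Σ w_i β_i = 0.19×1.4480 + 0.39×0.5106 + 0.19×0.5830 + 0.23×0.5566 = 0.7130
E(R_P) = R_f + β_P × MRP = 1.40% + 0.7130 × 6.53% = 6.06%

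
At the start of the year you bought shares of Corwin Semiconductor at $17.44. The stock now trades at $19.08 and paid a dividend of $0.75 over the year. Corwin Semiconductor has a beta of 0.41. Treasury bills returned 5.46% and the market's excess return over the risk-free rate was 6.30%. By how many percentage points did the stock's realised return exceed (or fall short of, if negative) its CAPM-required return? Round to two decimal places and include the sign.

+5.66%

Realised HPR = (P1 + D1 − P0) / P0 = (19.08 + 0.75 − 17.44) / 17.44 = 2.39 / 17.44 = 13.7041%
CAPM required = R_f + β·MRP = 5.46% + 0.41 × 6.30% = 8.0430%
α = realised − required = 13.7041% − 8.0430% = +5.66%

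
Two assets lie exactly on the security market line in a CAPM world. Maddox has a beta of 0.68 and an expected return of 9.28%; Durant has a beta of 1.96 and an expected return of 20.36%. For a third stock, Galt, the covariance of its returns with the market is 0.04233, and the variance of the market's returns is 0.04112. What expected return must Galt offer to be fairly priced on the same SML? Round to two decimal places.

12.30%

MRP = (20.36% − 9.28%) / (1.96 − 0.68) = 8.6563%
R_f = 9.28% − 0.68 × 8.6563% = 3.3937%
β_Galt = Cov / Var(R_m) = 0.04233 / 0.04112 = 1.0294
E(R_Galt) = R_f + β × MRP = 3.3937% + 1.0294 × 8.6563% = 12.30%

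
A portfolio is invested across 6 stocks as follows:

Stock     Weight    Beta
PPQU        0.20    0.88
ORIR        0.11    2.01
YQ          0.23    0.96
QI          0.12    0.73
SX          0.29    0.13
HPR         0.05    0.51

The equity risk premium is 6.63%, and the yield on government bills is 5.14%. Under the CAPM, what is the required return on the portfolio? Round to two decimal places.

10.24%

β_P = Σ w_i β_i = 0.20×0.88 + 0.11×2.01 + 0.23×0.96 + 0.12×0.73 + 0.29×0.13 + 0.05×0.51 = 0.7687
E(R_P) = R_f + β_P × MRP = 5.14% + 0.7687 × 6.63% = 10.24%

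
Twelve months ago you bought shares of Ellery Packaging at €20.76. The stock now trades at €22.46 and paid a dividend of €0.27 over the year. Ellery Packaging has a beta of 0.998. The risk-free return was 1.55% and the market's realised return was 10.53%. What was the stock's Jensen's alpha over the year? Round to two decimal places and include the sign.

-1.02%

Realised HPR = (P1 + D1 − P0) / P0 = (22.46 + 0.27 − 20.76) / 20.76 = 1.97 / 20.76 = 9.4894%
MRP = 10.53% − 1.55% = 8.98%
CAPM required = R_f + β·MRP = 1.55% + 0.998 × 8.98% = 10.51204%
α = realised − required = 9.4894% − 10.51204% = -1.02%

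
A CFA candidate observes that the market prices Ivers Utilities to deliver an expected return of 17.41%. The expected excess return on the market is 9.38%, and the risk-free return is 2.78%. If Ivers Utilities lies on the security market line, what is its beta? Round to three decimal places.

β = (E(R) − R_f) / MRP = (17.41% − 2.78%) / 9.38% = 14.63% / 9.38% = 1.560

1.560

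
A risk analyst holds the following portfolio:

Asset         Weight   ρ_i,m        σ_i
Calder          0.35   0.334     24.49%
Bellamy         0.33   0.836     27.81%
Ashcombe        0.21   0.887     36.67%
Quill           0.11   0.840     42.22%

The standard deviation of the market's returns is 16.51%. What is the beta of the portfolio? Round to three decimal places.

β_Calder = 0.334 × 24.49% / 16.51% = 0.4954
β_Bellamy = 0.836 × 27.81% / 16.51% = 1.4082
β_Ashcombe = 0.887 × 36.67% / 16.51% = 1.9701
β_Quill = 0.840 × 42.22% / 16.51% = 2.1481
β_P = Σ w_i β_i = 0.35×0.4954 + 0.33×1.4082 + 0.21×1.9701 + 0.11×2.1481 = 1.2881

1.288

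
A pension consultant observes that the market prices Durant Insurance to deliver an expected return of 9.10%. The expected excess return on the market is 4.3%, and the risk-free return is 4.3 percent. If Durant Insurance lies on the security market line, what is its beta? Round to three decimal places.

1.116

β = (E(R) − R_f) / MRP = (9.10% − 4.3%) / 4.3% = 4.80% / 4.3% = 1.116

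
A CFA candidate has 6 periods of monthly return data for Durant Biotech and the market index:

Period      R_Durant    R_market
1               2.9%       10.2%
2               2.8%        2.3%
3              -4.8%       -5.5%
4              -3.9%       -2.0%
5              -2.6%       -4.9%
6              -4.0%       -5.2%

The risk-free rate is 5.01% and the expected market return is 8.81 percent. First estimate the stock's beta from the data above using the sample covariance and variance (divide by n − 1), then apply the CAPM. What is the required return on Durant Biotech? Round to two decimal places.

6.92%

Mean R_i = (2.9 + 2.8 − 4.8 − 3.9 − 2.6 − 4.0) / 6 = -1.6000%
Mean R_m = (10.2 + 2.3 − 5.5 − 2.0 − 4.9 − 5.2) / 6 = -0.8500%
Σ(R_i − R̄_i)(R_m − R̄_m) = 95.6000  ⇒  Cov = 95.6000 / 5 = 19.1200
Σ(R_m − R̄_m)² = 190.2950  ⇒  Var(R_m) = 190.2950 / 5 = 38.0590
β = Cov / Var(R_m) = 19.1200 / 38.0590 = 0.5024
MRP = 8.81% − 5.01% = 3.80%
E(R) = R_f + β × MRP = 5.01% + 0.5024 × 3.80% = 6.92%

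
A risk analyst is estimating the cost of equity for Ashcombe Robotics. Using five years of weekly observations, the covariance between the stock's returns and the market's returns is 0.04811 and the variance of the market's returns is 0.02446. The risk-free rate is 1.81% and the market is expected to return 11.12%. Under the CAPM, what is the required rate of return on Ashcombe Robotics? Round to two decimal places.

β = Cov(R_i, R_m) / Var(R_m) = 0.04811 / 0.02446 = 1.9669
MRP = 11.12% − 1.81% = 9.31%
E(R) = R_f + β × MRP = 1.81% + 1.9669 × 9.31% = 20.12%

20.12%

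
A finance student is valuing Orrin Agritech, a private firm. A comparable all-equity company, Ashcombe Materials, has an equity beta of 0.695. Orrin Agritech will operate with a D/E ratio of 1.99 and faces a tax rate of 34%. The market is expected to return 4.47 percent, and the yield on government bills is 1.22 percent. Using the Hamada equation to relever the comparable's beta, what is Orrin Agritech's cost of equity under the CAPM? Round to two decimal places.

β_L = β_U × [1 + (1 − t)(D/E)] = 0.695 × [1 + (1 − 0.34) × 1.99]
    = 0.695 × [1 + 0.66 × 1.99] = 0.695 × 2.3134 = 1.6078
MRP = 4.47% − 1.22% = 3.25%
E(R) = R_f + β_L × MRP = 1.22% + 1.6078 × 3.25% = 6.45%

6.45%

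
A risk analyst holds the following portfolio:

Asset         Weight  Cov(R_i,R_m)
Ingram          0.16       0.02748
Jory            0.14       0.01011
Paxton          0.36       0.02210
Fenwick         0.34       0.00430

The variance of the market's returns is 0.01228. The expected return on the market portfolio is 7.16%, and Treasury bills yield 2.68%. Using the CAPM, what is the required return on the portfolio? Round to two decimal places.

β_Ingram = 0.02748 / 0.01228 = 2.2378
β_Jory = 0.01011 / 0.01228 = 0.8233
β_Paxton = 0.02210 / 0.01228 = 1.7997
β_Fenwick = 0.00430 / 0.01228 = 0.3502
β_P = Σ w_i β_i = 0.16×2.2378 + 0.14×0.8233 + 0.36×1.7997 + 0.34×0.3502 = 1.2403
MRP = 7.16% − 2.68% = 4.48%
E(R_P) = R_f + β_P × MRP = 2.68% + 1.2403 × 4.48% = 8.24%

8.24%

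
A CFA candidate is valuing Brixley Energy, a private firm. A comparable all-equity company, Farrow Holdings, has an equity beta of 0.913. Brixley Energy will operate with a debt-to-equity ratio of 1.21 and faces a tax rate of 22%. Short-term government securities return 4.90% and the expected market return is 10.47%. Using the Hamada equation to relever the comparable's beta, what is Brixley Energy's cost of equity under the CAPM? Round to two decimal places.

β_L = β_U × [1 + (1 − t)(D/E)] = 0.913 × [1 + (1 − 0.22) × 1.21]
    = 0.913 × [1 + 0.78 × 1.21] = 0.913 × 1.9438 = 1.7747
MRP = 10.47% − 4.90% = 5.57%
E(R) = R_f + β_L × MRP = 4.90% + 1.7747 × 5.57% = 14.79%

14.79%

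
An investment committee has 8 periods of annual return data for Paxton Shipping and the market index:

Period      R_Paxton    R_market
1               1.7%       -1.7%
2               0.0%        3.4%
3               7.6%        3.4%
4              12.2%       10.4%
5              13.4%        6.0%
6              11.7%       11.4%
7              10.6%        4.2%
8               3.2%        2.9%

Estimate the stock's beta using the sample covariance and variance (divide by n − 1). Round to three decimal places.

Mean R_i = (1.7 + 0.0 + 7.6 + 12.2 + 13.4 + 11.7 + 10.6 + 3.2) / 8 = 7.5500%
Mean R_m = (-1.7 + 3.4 + 3.4 + 10.4 + 6.0 + 11.4 + 4.2 + 2.9) / 8 = 5.0000%
Σ(R_i − R̄_i)(R_m − R̄_m) = 115.4100  ⇒  Cov = 115.4100 / 7 = 16.4871
Σ(R_m − R̄_m)² = 126.1800  ⇒  Var(R_m) = 126.1800 / 7 = 18.0257
β = Cov / Var(R_m) = 16.4871 / 18.0257 = 0.9146

0.915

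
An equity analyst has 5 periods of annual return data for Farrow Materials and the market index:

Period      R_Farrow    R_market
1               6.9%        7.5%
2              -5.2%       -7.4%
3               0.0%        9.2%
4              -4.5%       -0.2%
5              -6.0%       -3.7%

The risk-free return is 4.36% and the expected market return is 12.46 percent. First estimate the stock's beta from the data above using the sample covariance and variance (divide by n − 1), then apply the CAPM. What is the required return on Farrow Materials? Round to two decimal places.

9.25%

Mean R_i = (6.9 − 5.2 + 0.0 − 4.5 − 6.0) / 5 = -1.7600%
Mean R_m = (7.5 − 7.4 + 9.2 − 0.2 − 3.7) / 5 = 1.0800%
Σ(R_i − R̄_i)(R_m − R̄_m) = 122.8340  ⇒  Cov = 122.8340 / 4 = 30.7085
Σ(R_m − R̄_m)² = 203.5480  ⇒  Var(R_m) = 203.5480 / 4 = 50.8870
β = Cov / Var(R_m) = 30.7085 / 50.8870 = 0.6035
MRP = 12.46% − 4.36% = 8.10%
E(R) = R_f + β × MRP = 4.36% + 0.6035 × 8.10% = 9.25%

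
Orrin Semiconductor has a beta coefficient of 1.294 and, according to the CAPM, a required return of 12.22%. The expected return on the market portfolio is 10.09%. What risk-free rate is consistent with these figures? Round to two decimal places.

2.85%

E(R) = R_f + β(E(R_m) − R_f) = R_f(1 − β) + β·E(R_m)
12.22% = R_f × (1 − 1.294) + 1.294 × 10.09%
12.22% = R_f × -0.294 + 13.05646%
R_f = (12.22% − 13.05646%) / -0.294 = 2.85%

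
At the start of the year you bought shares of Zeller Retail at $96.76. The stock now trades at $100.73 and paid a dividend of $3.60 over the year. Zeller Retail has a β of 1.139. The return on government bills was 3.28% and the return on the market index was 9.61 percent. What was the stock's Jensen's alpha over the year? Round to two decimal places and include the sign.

Realised HPR = (P1 + D1 − P0) / P0 = (100.73 + 3.60 − 96.76) / 96.76 = 7.57 / 96.76 = 7.8235%
MRP = 9.61% − 3.28% = 6.33%
CAPM required = R_f + β·MRP = 3.28% + 1.139 × 6.33% = 10.48987%
α = realised − required = 7.8235% − 10.48987% = -2.67%

-2.67%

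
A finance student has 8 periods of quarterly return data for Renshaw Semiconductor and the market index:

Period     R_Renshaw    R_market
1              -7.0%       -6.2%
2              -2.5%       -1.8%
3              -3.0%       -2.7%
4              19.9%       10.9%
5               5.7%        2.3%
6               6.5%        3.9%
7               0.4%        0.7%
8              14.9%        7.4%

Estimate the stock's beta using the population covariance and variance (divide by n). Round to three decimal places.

Mean R_i = (-7.0 − 2.5 − 3.0 + 19.9 + 5.7 + 6.5 + 0.4 + 14.9) / 8 = 4.3625%
Mean R_m = (-6.2 − 1.8 − 2.7 + 10.9 + 2.3 + 3.9 + 0.7 + 7.4) / 8 = 1.8125%
Σ(R_i − R̄_i)(R_m − R̄_m) = 358.6538  ⇒  Cov = 358.6538 / 8 = 44.8317
Σ(R_m − R̄_m)² = 217.2488  ⇒  Var(R_m) = 217.2488 / 8 = 27.1561
β = Cov / Var(R_m) = 44.8317 / 27.1561 = 1.6509

1.651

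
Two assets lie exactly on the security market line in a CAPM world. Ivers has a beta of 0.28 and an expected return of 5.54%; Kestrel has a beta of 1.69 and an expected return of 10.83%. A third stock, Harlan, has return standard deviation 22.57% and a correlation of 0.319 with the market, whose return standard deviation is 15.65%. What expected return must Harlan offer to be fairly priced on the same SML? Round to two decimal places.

MRP = (10.83% − 5.54%) / (1.69 − 0.28) = 3.7518%
R_f = 5.54% − 0.28 × 3.7518% = 4.4895%
β_Harlan = ρ·σ_i/σ_m = 0.319 × 22.57 / 15.65 = 0.4601
E(R_Harlan) = R_f + β × MRP = 4.4895% + 0.4601 × 3.7518% = 6.22%

6.22%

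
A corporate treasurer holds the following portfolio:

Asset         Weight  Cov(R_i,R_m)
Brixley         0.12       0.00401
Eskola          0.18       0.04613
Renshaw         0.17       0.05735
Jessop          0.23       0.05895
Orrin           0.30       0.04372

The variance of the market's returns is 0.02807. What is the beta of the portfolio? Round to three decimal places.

β_Brixley = 0.00401 / 0.02807 = 0.1429
β_Eskola = 0.04613 / 0.02807 = 1.6434
β_Renshaw = 0.05735 / 0.02807 = 2.0431
β_Jessop = 0.05895 / 0.02807 = 2.1001
β_Orrin = 0.04372 / 0.02807 = 1.5575
β_P = Σ w_i β_i = 0.12×0.1429 + 0.18×1.6434 + 0.17×2.0431 + 0.23×2.1001 + 0.30×1.5575 = 1.6106

1.611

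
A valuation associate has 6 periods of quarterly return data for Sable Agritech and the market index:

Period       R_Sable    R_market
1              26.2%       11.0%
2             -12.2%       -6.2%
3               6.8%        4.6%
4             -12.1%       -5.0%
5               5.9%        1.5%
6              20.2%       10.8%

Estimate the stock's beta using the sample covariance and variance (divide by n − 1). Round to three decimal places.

Mean R_i = (26.2 − 12.2 + 6.8 − 12.1 + 5.9 + 20.2) / 6 = 5.8000%
Mean R_m = (11.0 − 6.2 + 4.6 − 5.0 + 1.5 + 10.8) / 6 = 2.7833%
Σ(R_i − R̄_i)(R_m − R̄_m) = 585.7700  ⇒  Cov = 585.7700 / 5 = 117.1540
Σ(R_m − R̄_m)² = 278.0083  ⇒  Var(R_m) = 278.0083 / 5 = 55.6017
β = Cov / Var(R_m) = 117.1540 / 55.6017 = 2.1070

2.107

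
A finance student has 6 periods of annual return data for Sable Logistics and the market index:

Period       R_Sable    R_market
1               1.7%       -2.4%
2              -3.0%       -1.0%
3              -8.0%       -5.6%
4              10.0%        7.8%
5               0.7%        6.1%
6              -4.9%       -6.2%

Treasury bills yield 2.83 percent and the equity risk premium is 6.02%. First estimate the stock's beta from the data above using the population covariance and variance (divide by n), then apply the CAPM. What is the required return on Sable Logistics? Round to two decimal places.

Mean R_i = (1.7 − 3.0 − 8.0 + 10.0 + 0.7 − 4.9) / 6 = -0.5833%
Mean R_m = (-2.4 − 1.0 − 5.6 + 7.8 + 6.1 − 6.2) / 6 = -0.2167%
Σ(R_i − R̄_i)(R_m − R̄_m) = 155.6117  ⇒  Cov = 155.6117 / 6 = 25.9353
Σ(R_m − R̄_m)² = 174.3283  ⇒  Var(R_m) = 174.3283 / 6 = 29.0547
β = Cov / Var(R_m) = 25.9353 / 29.0547 = 0.8926
E(R) = R_f + β × MRP = 2.83% + 0.8926 × 6.02% = 8.20%

8.20%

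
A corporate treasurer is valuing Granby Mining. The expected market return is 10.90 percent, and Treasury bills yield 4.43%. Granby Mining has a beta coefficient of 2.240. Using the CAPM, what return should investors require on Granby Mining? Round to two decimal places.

18.92%

Market risk premium = E(R_m) − R_f = 10.90% − 4.43% = 6.47%
E(R) = R_f + β × MRP = 4.43% + 2.240 × 6.47% = 18.92%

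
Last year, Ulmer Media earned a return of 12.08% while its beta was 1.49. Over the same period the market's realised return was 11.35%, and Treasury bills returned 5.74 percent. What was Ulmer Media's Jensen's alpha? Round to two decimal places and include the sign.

-2.02%

Market excess return = 11.35% − 5.74% = 5.61%
CAPM benchmark = R_f + β(R_m − R_f) = 5.74% + 1.49 × 5.61% = 14.0989%
α = actual − benchmark = 12.08% − 14.0989% = -2.02%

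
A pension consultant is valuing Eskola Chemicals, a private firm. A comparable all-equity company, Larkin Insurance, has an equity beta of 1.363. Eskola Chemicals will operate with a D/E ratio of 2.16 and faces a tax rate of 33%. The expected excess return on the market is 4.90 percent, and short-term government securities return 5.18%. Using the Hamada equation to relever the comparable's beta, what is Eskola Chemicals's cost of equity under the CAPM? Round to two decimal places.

21.52%

β_L = β_U × [1 + (1 − t)(D/E)] = 1.363 × [1 + (1 − 0.33) × 2.16]
    = 1.363 × [1 + 0.67 × 2.16] = 1.363 × 2.4472 = 3.3355
E(R) = R_f + β_L × MRP = 5.18% + 3.3355 × 4.90% = 21.52%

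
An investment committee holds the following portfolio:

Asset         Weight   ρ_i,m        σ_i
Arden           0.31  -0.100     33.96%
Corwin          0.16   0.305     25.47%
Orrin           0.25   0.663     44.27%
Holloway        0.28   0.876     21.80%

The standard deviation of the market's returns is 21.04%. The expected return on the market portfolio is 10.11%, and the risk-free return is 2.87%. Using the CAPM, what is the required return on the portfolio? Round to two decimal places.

β_Arden = -0.100 × 33.96% / 21.04% = -0.1614
β_Corwin = 0.305 × 25.47% / 21.04% = 0.3692
β_Orrin = 0.663 × 44.27% / 21.04% = 1.3950
β_Holloway = 0.876 × 21.80% / 21.04% = 0.9076
β_P = Σ w_i β_i = 0.31×-0.1614 + 0.16×0.3692 + 0.25×1.3950 + 0.28×0.9076 = 0.6119
MRP = 10.11% − 2.87% = 7.24%
E(R_P) = R_f + β_P × MRP = 2.87% + 0.6119 × 7.24% = 7.30%

7.30%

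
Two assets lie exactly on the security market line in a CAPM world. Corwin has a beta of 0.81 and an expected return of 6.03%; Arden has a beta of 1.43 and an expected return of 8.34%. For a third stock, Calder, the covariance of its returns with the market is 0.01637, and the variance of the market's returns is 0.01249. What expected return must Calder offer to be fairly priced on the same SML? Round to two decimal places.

7.90%

MRP = (8.34% − 6.03%) / (1.43 − 0.81) = 3.7258%
R_f = 6.03% − 0.81 × 3.7258% = 3.0121%
β_Calder = Cov / Var(R_m) = 0.01637 / 0.01249 = 1.3106
E(R_Calder) = R_f + β × MRP = 3.0121% + 1.3106 × 3.7258% = 7.90%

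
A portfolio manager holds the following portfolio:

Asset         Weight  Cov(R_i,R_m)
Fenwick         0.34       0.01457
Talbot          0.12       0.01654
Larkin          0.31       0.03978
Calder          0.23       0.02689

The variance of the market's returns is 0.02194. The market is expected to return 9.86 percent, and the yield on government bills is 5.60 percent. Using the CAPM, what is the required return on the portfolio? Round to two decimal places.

10.54%

β_Fenwick = 0.01457 / 0.02194 = 0.6641
β_Talbot = 0.01654 / 0.02194 = 0.7539
β_Larkin = 0.03978 / 0.02194 = 1.8131
β_Calder = 0.02689 / 0.02194 = 1.2256
β_P = Σ w_i β_i = 0.34×0.6641 + 0.12×0.7539 + 0.31×1.8131 + 0.23×1.2256 = 1.1602
MRP = 9.86% − 5.60% = 4.26%
E(R_P) = R_f + β_P × MRP = 5.60% + 1.1602 × 4.26% = 10.54%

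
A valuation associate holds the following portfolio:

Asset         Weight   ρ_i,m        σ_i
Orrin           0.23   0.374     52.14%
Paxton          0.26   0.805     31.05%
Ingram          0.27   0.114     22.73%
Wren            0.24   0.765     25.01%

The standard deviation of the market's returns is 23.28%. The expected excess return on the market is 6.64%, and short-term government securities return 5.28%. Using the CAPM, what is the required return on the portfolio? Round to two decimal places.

9.92%

β_Orrin = 0.374 × 52.14% / 23.28% = 0.8376
β_Paxton = 0.805 × 31.05% / 23.28% = 1.0737
β_Ingram = 0.114 × 22.73% / 23.28% = 0.1113
β_Wren = 0.765 × 25.01% / 23.28% = 0.8218
β_P = Σ w_i β_i = 0.23×0.8376 + 0.26×1.0737 + 0.27×0.1113 + 0.24×0.8218 = 0.6991
E(R_P) = R_f + β_P × MRP = 5.28% + 0.6991 × 6.64% = 9.92%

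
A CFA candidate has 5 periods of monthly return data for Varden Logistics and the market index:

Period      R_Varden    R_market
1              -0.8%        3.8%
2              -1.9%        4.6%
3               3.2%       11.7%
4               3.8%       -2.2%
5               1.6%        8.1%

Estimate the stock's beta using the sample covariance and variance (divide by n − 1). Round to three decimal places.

Mean R_i = (-0.8 − 1.9 + 3.2 + 3.8 + 1.6) / 5 = 1.1800%
Mean R_m = (3.8 + 4.6 + 11.7 − 2.2 + 8.1) / 5 = 5.2000%
Σ(R_i − R̄_i)(R_m − R̄_m) = -0.4200  ⇒  Cov = -0.4200 / 4 = -0.1050
Σ(R_m − R̄_m)² = 107.7400  ⇒  Var(R_m) = 107.7400 / 4 = 26.9350
β = Cov / Var(R_m) = -0.1050 / 26.9350 = -0.0039

-0.004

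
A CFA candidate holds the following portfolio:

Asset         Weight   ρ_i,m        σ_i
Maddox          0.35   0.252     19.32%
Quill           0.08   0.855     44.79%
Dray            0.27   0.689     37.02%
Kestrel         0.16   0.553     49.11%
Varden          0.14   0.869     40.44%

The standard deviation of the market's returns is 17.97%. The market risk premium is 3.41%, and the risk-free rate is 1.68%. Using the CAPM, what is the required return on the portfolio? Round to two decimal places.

β_Maddox = 0.252 × 19.32% / 17.97% = 0.2709
β_Quill = 0.855 × 44.79% / 17.97% = 2.1311
β_Dray = 0.689 × 37.02% / 17.97% = 1.4194
β_Kestrel = 0.553 × 49.11% / 17.97% = 1.5113
β_Varden = 0.869 × 40.44% / 17.97% = 1.9556
β_P = Σ w_i β_i = 0.35×0.2709 + 0.08×2.1311 + 0.27×1.4194 + 0.16×1.5113 + 0.14×1.9556 = 1.1641
E(R_P) = R_f + β_P × MRP = 1.68% + 1.1641 × 3.41% = 5.65%

5.65%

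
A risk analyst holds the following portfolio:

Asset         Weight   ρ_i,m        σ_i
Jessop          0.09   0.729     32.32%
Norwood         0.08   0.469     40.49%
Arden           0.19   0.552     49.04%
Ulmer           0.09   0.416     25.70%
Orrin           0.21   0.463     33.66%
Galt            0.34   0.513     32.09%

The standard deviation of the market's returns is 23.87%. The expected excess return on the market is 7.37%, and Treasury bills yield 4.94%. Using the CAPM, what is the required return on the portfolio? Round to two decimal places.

β_Jessop = 0.729 × 32.32% / 23.87% = 0.9871
β_Norwood = 0.469 × 40.49% / 23.87% = 0.7956
β_Arden = 0.552 × 49.04% / 23.87% = 1.1341
β_Ulmer = 0.416 × 25.70% / 23.87% = 0.4479
β_Orrin = 0.463 × 33.66% / 23.87% = 0.6529
β_Galt = 0.513 × 32.09% / 23.87% = 0.6897
β_P = Σ w_i β_i = 0.09×0.9871 + 0.08×0.7956 + 0.19×1.1341 + 0.09×0.4479 + 0.21×0.6529 + 0.34×0.6897 = 0.7799
E(R_P) = R_f + β_P × MRP = 4.94% + 0.7799 × 7.37% = 10.69%

10.69%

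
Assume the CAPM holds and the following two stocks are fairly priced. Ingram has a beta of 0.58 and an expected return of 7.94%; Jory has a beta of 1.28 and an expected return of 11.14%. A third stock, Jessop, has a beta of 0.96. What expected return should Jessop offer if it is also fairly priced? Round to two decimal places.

9.68%

MRP (SML slope) = (11.14% − 7.94%) / (1.28 − 0.58) = 3.20% / 0.70 = 4.5714%
R_f (intercept) = 7.94% − 0.58 × 4.5714% = 5.2886%
E(R_Jessop) = R_f + β × MRP = 5.2886% + 0.96 × 4.5714% = 9.68%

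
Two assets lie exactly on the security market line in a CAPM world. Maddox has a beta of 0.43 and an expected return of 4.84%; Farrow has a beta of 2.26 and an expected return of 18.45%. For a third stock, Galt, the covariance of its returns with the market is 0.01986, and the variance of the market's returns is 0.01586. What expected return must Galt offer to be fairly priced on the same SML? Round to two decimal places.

10.95%

MRP = (18.45% − 4.84%) / (2.26 − 0.43) = 7.4372%
R_f = 4.84% − 0.43 × 7.4372% = 1.6420%
β_Galt = Cov / Var(R_m) = 0.01986 / 0.01586 = 1.2522
E(R_Galt) = R_f + β × MRP = 1.6420% + 1.2522 × 7.4372% = 10.95%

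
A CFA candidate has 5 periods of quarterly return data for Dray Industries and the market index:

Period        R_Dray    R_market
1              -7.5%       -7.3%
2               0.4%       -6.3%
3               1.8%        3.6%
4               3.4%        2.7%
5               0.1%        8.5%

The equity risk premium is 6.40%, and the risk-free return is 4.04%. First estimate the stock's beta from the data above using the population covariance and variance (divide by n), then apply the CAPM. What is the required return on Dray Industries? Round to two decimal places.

6.43%

Mean R_i = (-7.5 + 0.4 + 1.8 + 3.4 + 0.1) / 5 = -0.3600%
Mean R_m = (-7.3 − 6.3 + 3.6 + 2.7 + 8.5) / 5 = 0.2400%
Σ(R_i − R̄_i)(R_m − R̄_m) = 69.1720  ⇒  Cov = 69.1720 / 5 = 13.8344
Σ(R_m − R̄_m)² = 185.1920  ⇒  Var(R_m) = 185.1920 / 5 = 37.0384
β = Cov / Var(R_m) = 13.8344 / 37.0384 = 0.3735
E(R) = R_f + β × MRP = 4.04% + 0.3735 × 6.40% = 6.43%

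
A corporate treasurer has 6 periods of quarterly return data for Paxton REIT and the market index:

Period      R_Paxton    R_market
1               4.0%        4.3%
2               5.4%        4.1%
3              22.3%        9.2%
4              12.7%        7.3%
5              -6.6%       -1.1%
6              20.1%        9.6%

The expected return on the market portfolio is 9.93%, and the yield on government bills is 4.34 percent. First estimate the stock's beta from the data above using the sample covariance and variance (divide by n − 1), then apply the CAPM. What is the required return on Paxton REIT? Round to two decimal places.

19.25%

Mean R_i = (4.0 + 5.4 + 22.3 + 12.7 − 6.6 + 20.1) / 6 = 9.6500%
Mean R_m = (4.3 + 4.1 + 9.2 + 7.3 − 1.1 + 9.6) / 6 = 5.5667%
Σ(R_i − R̄_i)(R_m − R̄_m) = 215.1200  ⇒  Cov = 215.1200 / 5 = 43.0240
Σ(R_m − R̄_m)² = 80.6733  ⇒  Var(R_m) = 80.6733 / 5 = 16.1347
β = Cov / Var(R_m) = 43.0240 / 16.1347 = 2.6666
MRP = 9.93% − 4.34% = 5.59%
E(R) = R_f + β × MRP = 4.34% + 2.6666 × 5.59% = 19.25%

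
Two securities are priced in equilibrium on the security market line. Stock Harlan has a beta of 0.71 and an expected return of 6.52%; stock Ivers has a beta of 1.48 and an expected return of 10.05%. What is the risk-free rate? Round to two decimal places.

Both satisfy E(R) = R_f + β·MRP, so the slope of the SML is
MRP = (10.05% − 6.52%) / (1.48 − 0.71) = 3.53% / 0.77 = 4.5844%
R_f = E(R_Harlan) − β_Harlan·MRP = 6.52% − 0.71 × 4.5844% = 3.2651%

3.27%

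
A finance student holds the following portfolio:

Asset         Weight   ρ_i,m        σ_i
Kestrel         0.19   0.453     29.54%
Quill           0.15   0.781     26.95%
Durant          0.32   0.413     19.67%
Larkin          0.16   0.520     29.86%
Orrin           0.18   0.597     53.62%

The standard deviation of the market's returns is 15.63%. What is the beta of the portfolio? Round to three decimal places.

1.059

β_Kestrel = 0.453 × 29.54% / 15.63% = 0.8561
β_Quill = 0.781 × 26.95% / 15.63% = 1.3466
β_Durant = 0.413 × 19.67% / 15.63% = 0.5198
β_Larkin = 0.520 × 29.86% / 15.63% = 0.9934
β_Orrin = 0.597 × 53.62% / 15.63% = 2.0481
β_P = Σ w_i β_i = 0.19×0.8561 + 0.15×1.3466 + 0.32×0.5198 + 0.16×0.9934 + 0.18×2.0481 = 1.0586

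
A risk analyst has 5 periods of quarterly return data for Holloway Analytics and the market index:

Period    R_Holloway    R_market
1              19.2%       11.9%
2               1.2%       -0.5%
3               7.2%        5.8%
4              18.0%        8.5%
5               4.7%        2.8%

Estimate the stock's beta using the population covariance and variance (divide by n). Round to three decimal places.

1.601

Mean R_i = (19.2 + 1.2 + 7.2 + 18.0 + 4.7) / 5 = 10.0600%
Mean R_m = (11.9 − 0.5 + 5.8 + 8.5 + 2.8) / 5 = 5.7000%
Σ(R_i − R̄_i)(R_m − R̄_m) = 149.0900  ⇒  Cov = 149.0900 / 5 = 29.8180
Σ(R_m − R̄_m)² = 93.1400  ⇒  Var(R_m) = 93.1400 / 5 = 18.6280
β = Cov / Var(R_m) = 29.8180 / 18.6280 = 1.6007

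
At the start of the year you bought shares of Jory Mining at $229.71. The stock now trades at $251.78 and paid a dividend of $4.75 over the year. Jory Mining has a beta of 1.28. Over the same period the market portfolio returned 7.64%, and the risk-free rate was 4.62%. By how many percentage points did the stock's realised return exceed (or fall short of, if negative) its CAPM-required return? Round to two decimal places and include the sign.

+3.19%

Realised HPR = (P1 + D1 − P0) / P0 = (251.78 + 4.75 − 229.71) / 229.71 = 26.82 / 229.71 = 11.6756%
MRP = 7.64% − 4.62% = 3.02%
CAPM required = R_f + β·MRP = 4.62% + 1.28 × 3.02% = 8.4856%
α = realised − required = 11.6756% − 8.4856% = +3.19%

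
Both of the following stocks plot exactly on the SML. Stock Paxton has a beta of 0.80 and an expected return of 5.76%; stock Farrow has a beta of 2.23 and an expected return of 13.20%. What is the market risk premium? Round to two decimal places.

Both satisfy E(R) = R_f + β·MRP, so the slope of the SML is
MRP = (13.20% − 5.76%) / (2.23 − 0.80) = 7.44% / 1.43 = 5.2028%

5.20%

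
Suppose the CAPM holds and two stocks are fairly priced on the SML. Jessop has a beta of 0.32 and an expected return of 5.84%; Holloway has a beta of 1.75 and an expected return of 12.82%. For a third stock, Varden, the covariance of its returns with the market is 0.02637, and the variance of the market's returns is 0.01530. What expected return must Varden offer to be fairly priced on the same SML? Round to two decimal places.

12.69%

MRP = (12.82% − 5.84%) / (1.75 − 0.32) = 4.8811%
R_f = 5.84% − 0.32 × 4.8811% = 4.2780%
β_Varden = Cov / Var(R_m) = 0.02637 / 0.01530 = 1.7235
E(R_Varden) = R_f + β × MRP = 4.2780% + 1.7235 × 4.8811% = 12.69%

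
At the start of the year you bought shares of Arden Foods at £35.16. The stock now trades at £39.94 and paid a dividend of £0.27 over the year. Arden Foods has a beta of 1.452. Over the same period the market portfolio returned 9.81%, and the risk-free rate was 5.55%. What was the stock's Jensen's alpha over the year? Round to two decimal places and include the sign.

+2.63%

Realised HPR = (P1 + D1 − P0) / P0 = (39.94 + 0.27 − 35.16) / 35.16 = 5.05 / 35.16 = 14.3629%
MRP = 9.81% − 5.55% = 4.26%
CAPM required = R_f + β·MRP = 5.55% + 1.452 × 4.26% = 11.73552%
α = realised − required = 14.3629% − 11.73552% = +2.63%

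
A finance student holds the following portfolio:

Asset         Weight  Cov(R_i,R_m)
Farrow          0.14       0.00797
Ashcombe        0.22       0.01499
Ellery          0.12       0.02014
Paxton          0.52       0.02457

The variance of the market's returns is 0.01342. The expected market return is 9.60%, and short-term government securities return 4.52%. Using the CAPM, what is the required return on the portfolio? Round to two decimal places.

β_Farrow = 0.00797 / 0.01342 = 0.5939
β_Ashcombe = 0.01499 / 0.01342 = 1.1170
β_Ellery = 0.02014 / 0.01342 = 1.5007
β_Paxton = 0.02457 / 0.01342 = 1.8308
β_P = Σ w_i β_i = 0.14×0.5939 + 0.22×1.1170 + 0.12×1.5007 + 0.52×1.8308 = 1.4610
MRP = 9.60% − 4.52% = 5.08%
E(R_P) = R_f + β_P × MRP = 4.52% + 1.4610 × 5.08% = 11.94%

11.94%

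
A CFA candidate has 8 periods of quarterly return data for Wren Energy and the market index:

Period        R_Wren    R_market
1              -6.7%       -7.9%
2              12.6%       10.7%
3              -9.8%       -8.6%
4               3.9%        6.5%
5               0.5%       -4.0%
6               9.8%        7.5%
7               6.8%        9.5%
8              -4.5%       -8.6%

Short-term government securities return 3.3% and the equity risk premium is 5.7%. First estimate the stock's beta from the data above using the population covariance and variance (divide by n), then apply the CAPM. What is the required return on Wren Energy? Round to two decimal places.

Mean R_i = (-6.7 + 12.6 − 9.8 + 3.9 + 0.5 + 9.8 + 6.8 − 4.5) / 8 = 1.5750%
Mean R_m = (-7.9 + 10.7 − 8.6 + 6.5 − 4.0 + 7.5 + 9.5 − 8.6) / 8 = 0.6375%
Σ(R_i − R̄_i)(R_m − R̄_m) = 464.1475  ⇒  Cov = 464.1475 / 8 = 58.0184
Σ(R_m − R̄_m)² = 526.3188  ⇒  Var(R_m) = 526.3188 / 8 = 65.7899
β = Cov / Var(R_m) = 58.0184 / 65.7899 = 0.8819
E(R) = R_f + β × MRP = 3.3% + 0.8819 × 5.7% = 8.33%

8.33%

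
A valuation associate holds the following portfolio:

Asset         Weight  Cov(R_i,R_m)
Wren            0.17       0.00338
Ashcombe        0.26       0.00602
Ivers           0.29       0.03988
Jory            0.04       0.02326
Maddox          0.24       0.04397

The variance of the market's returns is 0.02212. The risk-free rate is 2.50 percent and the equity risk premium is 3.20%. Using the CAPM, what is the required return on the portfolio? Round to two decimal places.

β_Wren = 0.00338 / 0.02212 = 0.1528
β_Ashcombe = 0.00602 / 0.02212 = 0.2722
β_Ivers = 0.03988 / 0.02212 = 1.8029
β_Jory = 0.02326 / 0.02212 = 1.0515
β_Maddox = 0.04397 / 0.02212 = 1.9878
β_P = Σ w_i β_i = 0.17×0.1528 + 0.26×0.2722 + 0.29×1.8029 + 0.04×1.0515 + 0.24×1.9878 = 1.1387
E(R_P) = R_f + β_P × MRP = 2.50% + 1.1387 × 3.20% = 6.14%

6.14%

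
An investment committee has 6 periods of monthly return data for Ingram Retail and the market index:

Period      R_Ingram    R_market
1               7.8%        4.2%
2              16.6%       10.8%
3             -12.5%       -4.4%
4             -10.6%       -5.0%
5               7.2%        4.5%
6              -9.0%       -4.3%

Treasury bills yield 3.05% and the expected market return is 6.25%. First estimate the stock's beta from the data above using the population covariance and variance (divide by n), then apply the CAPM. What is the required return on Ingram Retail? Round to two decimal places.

Mean R_i = (7.8 + 16.6 − 12.5 − 10.6 + 7.2 − 9.0) / 6 = -0.0833%
Mean R_m = (4.2 + 10.8 − 4.4 − 5.0 + 4.5 − 4.3) / 6 = 0.9667%
Σ(R_i − R̄_i)(R_m − R̄_m) = 391.6233  ⇒  Cov = 391.6233 / 6 = 65.2706
Σ(R_m − R̄_m)² = 211.7733  ⇒  Var(R_m) = 211.7733 / 6 = 35.2956
β = Cov / Var(R_m) = 65.2706 / 35.2956 = 1.8493
MRP = 6.25% − 3.05% = 3.20%
E(R) = R_f + β × MRP = 3.05% + 1.8493 × 3.20% = 8.97%

8.97%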